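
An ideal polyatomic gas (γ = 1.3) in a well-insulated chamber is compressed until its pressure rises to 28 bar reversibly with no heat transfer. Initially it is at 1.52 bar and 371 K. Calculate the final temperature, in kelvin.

T₂ ≈ 727 K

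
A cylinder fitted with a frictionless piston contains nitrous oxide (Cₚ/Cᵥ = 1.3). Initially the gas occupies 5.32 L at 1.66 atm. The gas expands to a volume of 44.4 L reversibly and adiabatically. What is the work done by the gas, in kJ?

P₂ = P₁(V₁/V₂)^γ = 1.66×(5.32/44.4)^(1.3) = 0.1052 atm.
For a reversible adiabat, W_by_gas = (P₁V₁ − P₂V₂)/(γ−1).
W_by = (168200×0.00532 − 10660×0.0444) / (0.3) = 1404 J.

W ≈ 1.40 kJ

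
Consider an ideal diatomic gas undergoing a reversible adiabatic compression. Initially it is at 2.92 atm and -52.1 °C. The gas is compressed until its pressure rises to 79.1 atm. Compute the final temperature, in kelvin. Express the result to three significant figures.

T₂ ≈ 567 K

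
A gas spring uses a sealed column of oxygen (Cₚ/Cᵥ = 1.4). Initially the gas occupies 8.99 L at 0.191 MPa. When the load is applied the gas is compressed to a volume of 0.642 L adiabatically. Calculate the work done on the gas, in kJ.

P₂ = P₁(V₁/V₂)^γ = 0.191×(8.99/0.642)^(1.4) = 7.687 MPa.
For a reversible adiabat, W_by_gas = (P₁V₁ − P₂V₂)/(γ−1).
W_by = (191000×0.00899 − 7.687×10^6×0.000642) / (0.4) = -8045 J.
W_on_gas = −W_by = 8045 J.

W ≈ 8.04 kJ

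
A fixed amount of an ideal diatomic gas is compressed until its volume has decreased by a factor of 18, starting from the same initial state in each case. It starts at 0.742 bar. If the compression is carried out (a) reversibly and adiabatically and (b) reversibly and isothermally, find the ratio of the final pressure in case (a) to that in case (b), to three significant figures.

For a diatomic ideal gas γ = 7/5.
Isothermal: P_b = P₁(V₁/V₂) = 0.742×18.
Adiabatic: P_a = P₁(V₁/V₂)^γ = 0.742×18^(7/5).
P_a/P_b = (V₁/V₂)^(γ−1) = 18^(2/5) = 3.178.

P_adiabatic / P_isothermal ≈ 3.18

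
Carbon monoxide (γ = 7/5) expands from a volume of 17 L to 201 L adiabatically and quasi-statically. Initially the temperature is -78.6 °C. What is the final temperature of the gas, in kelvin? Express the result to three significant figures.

T₂ ≈ 72.4 K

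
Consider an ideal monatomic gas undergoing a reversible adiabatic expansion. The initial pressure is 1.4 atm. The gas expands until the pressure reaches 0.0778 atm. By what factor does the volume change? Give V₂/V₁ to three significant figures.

V₂/V₁ ≈ 5.66

From PV^γ = const, V₂/V₁ = (P₁/P₂)^(1/γ).
For a monatomic ideal gas γ = 5/3.
V₂/V₁ = (1.4/0.0778)^(3/5) = 5.664.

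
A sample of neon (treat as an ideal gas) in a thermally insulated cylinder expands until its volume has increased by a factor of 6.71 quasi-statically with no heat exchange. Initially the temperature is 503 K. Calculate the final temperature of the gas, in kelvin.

T₂ ≈ 141 K

For a reversible adiabat TV^(γ−1) is constant, so T₂ = T₁ (V₁/V₂)^(γ−1).
For a monatomic ideal gas γ = 5/3, so γ−1 = 2/3.
T₂ = 503 × (1/6.71)^(2/3) = 141.4 K.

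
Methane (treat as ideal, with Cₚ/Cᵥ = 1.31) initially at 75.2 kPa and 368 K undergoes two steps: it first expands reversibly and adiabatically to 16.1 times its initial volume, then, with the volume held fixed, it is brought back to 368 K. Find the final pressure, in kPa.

P₃ ≈ 4.67 kPa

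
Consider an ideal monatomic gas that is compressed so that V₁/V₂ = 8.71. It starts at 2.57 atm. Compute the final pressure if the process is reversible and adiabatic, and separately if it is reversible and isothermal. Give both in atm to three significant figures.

For a monatomic ideal gas γ = 5/3.
Isothermal: P₂ = P₁(V₁/V₂) = 2.57×8.71 = 22.38 atm.
Adiabatic: P₂ = P₁(V₁/V₂)^γ = 2.57×8.71^(5/3) = 94.76 atm.

adiabatic: 94.8 atm; isothermal: 22.4 atm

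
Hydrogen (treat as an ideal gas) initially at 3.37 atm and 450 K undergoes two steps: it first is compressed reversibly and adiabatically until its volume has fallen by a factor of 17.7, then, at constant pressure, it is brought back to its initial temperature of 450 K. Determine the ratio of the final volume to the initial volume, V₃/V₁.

V₃/V₁ ≈ 0.0179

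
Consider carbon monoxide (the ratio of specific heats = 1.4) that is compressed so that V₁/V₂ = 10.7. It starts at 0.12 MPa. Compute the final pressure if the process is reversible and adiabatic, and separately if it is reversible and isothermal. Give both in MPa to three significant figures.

adiabatic: 3.31 MPa; isothermal: 1.28 MPa

Isothermal: P₂ = P₁(V₁/V₂) = 0.12×10.7 = 1.284 MPa.
Adiabatic: P₂ = P₁(V₁/V₂)^γ = 0.12×10.7^(1.4) = 3.314 MPa.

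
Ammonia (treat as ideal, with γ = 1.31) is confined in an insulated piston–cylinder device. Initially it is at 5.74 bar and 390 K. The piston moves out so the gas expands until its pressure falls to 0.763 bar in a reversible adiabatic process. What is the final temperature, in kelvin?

T₂ ≈ 242 K

Along an adiabat T P^((1−γ)/γ) is constant, so T₂ = T₁ (P₂/P₁)^((γ−1)/γ).
T₂ = 390 × (0.763/5.74)^(0.237) = 241.9 K.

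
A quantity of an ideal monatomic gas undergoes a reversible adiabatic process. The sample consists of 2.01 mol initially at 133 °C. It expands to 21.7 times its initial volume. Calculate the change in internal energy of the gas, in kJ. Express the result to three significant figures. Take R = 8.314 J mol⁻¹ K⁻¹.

For a reversible adiabat TV^(γ−1) is constant, so T₂ = T₁ (V₁/V₂)^(γ−1).
γ = 5/3 for a monatomic ideal gas, so γ−1 = 2/3.
T₁ = 133 °C = 406.1 K.
T₂ = 406.1 × (1/21.7)^(2/3) = 52.21 K.
Q = 0, so ΔU = W_on_gas = nCᵥΔT with Cᵥ = R/(γ−1) = 12.47 J/(mol·K).
ΔU = 2.01 × 12.47 × (52.21 − 406.1) = -8872 J.

ΔU ≈ -8.87 kJ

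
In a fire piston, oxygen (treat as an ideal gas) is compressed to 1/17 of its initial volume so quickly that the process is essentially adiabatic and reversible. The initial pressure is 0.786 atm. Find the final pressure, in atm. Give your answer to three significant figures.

Adiabatic: P₁V₁^γ = P₂V₂^γ ⇒ P₂ = P₁ (V₁/V₂)^γ.
For a diatomic ideal gas γ = 7/5.
P₂ = 0.786 × 17^(7/5) = 41.5 atm.

P₂ ≈ 41.5 atm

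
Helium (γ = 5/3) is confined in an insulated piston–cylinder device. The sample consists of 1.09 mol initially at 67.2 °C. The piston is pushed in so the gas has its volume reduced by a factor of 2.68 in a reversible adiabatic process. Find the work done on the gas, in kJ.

W ≈ 4.30 kJ

For a reversible adiabat TV^(γ−1) is constant, so T₂ = T₁ (V₁/V₂)^(γ−1).
T₁ = 67.2 °C = 340.3 K.
T₂ = 340.3 × 2.68^(2/3) = 656.7 K.
Q = 0, so ΔU = W_on_gas = nCᵥΔT with Cᵥ = R/(γ−1) = 12.47 J/(mol·K).
ΔU = 1.09 × 12.47 × (656.7 − 340.3) = 4300 J.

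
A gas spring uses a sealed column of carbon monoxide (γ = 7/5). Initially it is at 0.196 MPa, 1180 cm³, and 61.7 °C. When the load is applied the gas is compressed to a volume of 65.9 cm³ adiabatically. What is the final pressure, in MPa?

Adiabatic: P₁V₁^γ = P₂V₂^γ ⇒ P₂ = P₁ (V₁/V₂)^γ.
P₂ = 0.196 × (1180/65.9)^(7/5) = 11.13 MPa.

P₂ ≈ 11.1 MPa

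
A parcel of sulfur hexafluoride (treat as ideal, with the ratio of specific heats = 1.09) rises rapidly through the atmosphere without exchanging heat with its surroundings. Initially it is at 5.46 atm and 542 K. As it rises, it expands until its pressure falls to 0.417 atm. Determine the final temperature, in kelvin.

T₂ ≈ 438 K

Adiabatic: T₂/T₁ = (P₂/P₁)^((γ−1)/γ).
T₂ = 542 × (0.417/5.46)^(0.0826) = 438.3 K.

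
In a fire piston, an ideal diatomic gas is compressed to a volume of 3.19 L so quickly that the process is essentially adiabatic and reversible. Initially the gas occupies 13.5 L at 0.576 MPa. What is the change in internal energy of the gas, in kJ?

ΔU ≈ 15.2 kJ

γ = 7/5 for a diatomic ideal gas.
P₂ = P₁(V₁/V₂)^γ = 0.576×(13.5/3.19)^(7/5) = 4.341 MPa.
For a reversible adiabat, W_by_gas = (P₁V₁ − P₂V₂)/(γ−1).
W_by = (576000×0.0135 − 4.341×10^6×0.00319) / (2/5) = -15180 J.
Q = 0 ⇒ ΔU = −W_by = 15180 J.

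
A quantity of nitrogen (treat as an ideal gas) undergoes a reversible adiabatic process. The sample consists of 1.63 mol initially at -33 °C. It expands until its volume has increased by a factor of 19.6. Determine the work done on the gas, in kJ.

W ≈ -5.66 kJ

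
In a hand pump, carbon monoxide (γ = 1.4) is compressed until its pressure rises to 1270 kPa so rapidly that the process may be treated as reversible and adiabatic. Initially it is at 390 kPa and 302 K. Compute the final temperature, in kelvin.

Adiabatic: T₂/T₁ = (P₂/P₁)^((γ−1)/γ).
T₂ = 302 × (1270/390)^(0.286) = 423.2 K.

T₂ ≈ 423 K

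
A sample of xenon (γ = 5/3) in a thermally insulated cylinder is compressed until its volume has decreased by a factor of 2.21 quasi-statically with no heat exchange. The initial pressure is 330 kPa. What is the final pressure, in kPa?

P₂ ≈ 1240 kPa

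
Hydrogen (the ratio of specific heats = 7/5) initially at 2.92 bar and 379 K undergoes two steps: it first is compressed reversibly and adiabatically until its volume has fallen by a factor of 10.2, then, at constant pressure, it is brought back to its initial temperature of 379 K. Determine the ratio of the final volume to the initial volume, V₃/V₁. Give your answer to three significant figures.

Adiabatic step: V₂/V₁ = 0.09804; T₂ = T₁·10.2^(2/5) = 959.6 K.
Isobaric step: V₃/V₂ = T₃/T₂ = 379/959.6.
V₃/V₁ = (V₂/V₁)(V₃/V₂) = 0.09804 × (379/959.6) = 0.03872.

V₃/V₁ ≈ 0.0387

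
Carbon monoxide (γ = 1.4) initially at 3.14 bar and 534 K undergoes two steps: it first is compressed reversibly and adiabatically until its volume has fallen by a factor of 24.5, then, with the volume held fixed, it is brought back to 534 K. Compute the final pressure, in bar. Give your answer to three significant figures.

P₃ ≈ 76.9 bar

Adiabatic step (PV^γ = const): P₂ = 3.14×24.5^(1.4) = 276.5 bar; T₂ = 534×24.5^(0.4) = 1920 K.
Isochoric: P₃ = P₂(T₃/T₂) = 276.5 × (534/1920) = 76.93 bar.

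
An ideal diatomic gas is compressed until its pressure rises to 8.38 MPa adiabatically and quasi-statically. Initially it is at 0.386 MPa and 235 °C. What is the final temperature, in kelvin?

Adiabatic: T₂/T₁ = (P₂/P₁)^((γ−1)/γ).
For a diatomic ideal gas γ = 7/5, so (γ−1)/γ = 2/7.
T₁ = 235 °C = 508.1 K.
T₂ = 508.1 × (8.38/0.386)^(2/7) = 1224 K.

T₂ ≈ 1220 K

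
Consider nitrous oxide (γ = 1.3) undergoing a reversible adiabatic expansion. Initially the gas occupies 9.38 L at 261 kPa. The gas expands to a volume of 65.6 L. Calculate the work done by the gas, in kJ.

P₂ = P₁(V₁/V₂)^γ = 261×(9.38/65.6)^(1.3) = 20.82 kPa.
For a reversible adiabat, W_by_gas = (P₁V₁ − P₂V₂)/(γ−1).
W_by = (261000×0.00938 − 20820×0.0656) / (0.3) = 3607 J.

W ≈ 3.61 kJ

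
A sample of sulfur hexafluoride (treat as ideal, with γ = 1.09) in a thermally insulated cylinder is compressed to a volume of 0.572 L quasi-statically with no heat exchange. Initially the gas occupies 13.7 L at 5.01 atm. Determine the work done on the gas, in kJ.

W ≈ 25.6 kJ

P₂ = P₁(V₁/V₂)^γ = 5.01×(13.7/0.572)^(1.09) = 159.7 atm.
For a reversible adiabat, W_by_gas = (P₁V₁ − P₂V₂)/(γ−1).
W_by = (507600×0.0137 − 1.618×10^7×0.000572) / (0.09) = -25570 J.
W_on_gas = −W_by = 25570 J.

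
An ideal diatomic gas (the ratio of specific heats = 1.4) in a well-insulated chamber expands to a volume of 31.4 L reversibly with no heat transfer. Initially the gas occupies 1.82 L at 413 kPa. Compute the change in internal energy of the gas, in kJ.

ΔU ≈ -1.28 kJ

P₂ = P₁(V₁/V₂)^γ = 413×(1.82/31.4)^(1.4) = 7.662 kPa.
For a reversible adiabat, W_by_gas = (P₁V₁ − P₂V₂)/(γ−1).
W_by = (413000×0.00182 − 7662×0.0314) / (0.4) = 1278 J.
Q = 0 ⇒ ΔU = −W_by = -1278 J.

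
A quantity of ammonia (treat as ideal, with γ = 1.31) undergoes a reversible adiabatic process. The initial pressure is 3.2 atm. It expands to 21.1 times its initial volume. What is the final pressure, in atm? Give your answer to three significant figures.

Since PV^γ is constant along a reversible adiabat, P₂ = P₁ (V₁/V₂)^γ.
P₂ = 3.2 × (1/21.1)^(1.31) = 0.05893 atm.

P₂ ≈ 0.0589 atm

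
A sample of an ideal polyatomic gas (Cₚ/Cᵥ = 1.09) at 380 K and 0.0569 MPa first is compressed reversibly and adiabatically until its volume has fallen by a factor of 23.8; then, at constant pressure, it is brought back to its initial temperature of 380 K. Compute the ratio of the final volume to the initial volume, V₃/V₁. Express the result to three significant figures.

V₃/V₁ ≈ 0.0316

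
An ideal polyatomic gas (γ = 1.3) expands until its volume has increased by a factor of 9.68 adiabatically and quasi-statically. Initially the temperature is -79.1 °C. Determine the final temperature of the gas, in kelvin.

For a reversible adiabat TV^(γ−1) is constant, so T₂ = T₁ (V₁/V₂)^(γ−1).
T₁ = -79.1 °C = 194 K.
T₂ = 194 × (1/9.68)^(0.3) = 98.21 K.

T₂ ≈ 98.2 K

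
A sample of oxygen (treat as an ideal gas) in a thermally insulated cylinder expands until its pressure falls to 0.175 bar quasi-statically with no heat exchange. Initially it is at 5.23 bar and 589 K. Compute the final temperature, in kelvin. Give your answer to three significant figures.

T₂ ≈ 223 K

Adiabatic: T₂/T₁ = (P₂/P₁)^((γ−1)/γ).
For a diatomic ideal gas γ = 7/5, so (γ−1)/γ = 2/7.
T₂ = 589 × (0.175/5.23)^(2/7) = 223.1 K.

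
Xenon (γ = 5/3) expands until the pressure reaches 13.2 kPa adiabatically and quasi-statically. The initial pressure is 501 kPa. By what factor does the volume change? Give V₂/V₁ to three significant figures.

From PV^γ = const, V₂/V₁ = (P₁/P₂)^(1/γ).
V₂/V₁ = (501/13.2)^(3/5) = 8.863.

V₂/V₁ ≈ 8.86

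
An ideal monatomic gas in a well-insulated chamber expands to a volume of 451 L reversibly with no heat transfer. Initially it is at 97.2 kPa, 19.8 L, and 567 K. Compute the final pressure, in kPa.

Adiabatic: P₁V₁^γ = P₂V₂^γ ⇒ P₂ = P₁ (V₁/V₂)^γ.
γ = 5/3 for a monatomic ideal gas.
P₂ = 97.2 × (19.8/451)^(5/3) = 0.5311 kPa.

P₂ ≈ 0.531 kPa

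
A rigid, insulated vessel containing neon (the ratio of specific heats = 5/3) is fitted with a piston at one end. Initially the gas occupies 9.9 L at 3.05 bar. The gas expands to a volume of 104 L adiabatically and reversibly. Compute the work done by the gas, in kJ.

P₂ = P₁(V₁/V₂)^γ = 3.05×(9.9/104)^(5/3) = 0.06053 bar.
For a reversible adiabat, W_by_gas = (P₁V₁ − P₂V₂)/(γ−1).
W_by = (305000×0.0099 − 6053×0.104) / (2/3) = 3585 J.

W ≈ 3.58 kJ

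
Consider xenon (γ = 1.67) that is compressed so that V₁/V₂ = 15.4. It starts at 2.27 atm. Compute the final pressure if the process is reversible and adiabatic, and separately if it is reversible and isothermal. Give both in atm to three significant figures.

Isothermal: P₂ = P₁(V₁/V₂) = 2.27×15.4 = 34.96 atm.
Adiabatic: P₂ = P₁(V₁/V₂)^γ = 2.27×15.4^(1.67) = 218.4 atm.

adiabatic: 218 atm; isothermal: 35.0 atm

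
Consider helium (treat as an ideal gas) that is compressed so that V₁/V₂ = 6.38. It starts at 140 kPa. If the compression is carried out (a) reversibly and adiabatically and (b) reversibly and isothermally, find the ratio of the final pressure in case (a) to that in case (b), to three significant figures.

P_adiabatic / P_isothermal ≈ 3.44

For a monatomic ideal gas γ = 5/3.
Isothermal: P_b = P₁(V₁/V₂) = 140×6.38.
Adiabatic: P_a = P₁(V₁/V₂)^γ = 140×6.38^(5/3).
P_a/P_b = (V₁/V₂)^(γ−1) = 6.38^(2/3) = 3.44.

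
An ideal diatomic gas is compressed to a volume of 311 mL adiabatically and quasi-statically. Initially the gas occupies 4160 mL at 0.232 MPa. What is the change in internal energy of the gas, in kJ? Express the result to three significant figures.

γ = 7/5 for a diatomic ideal gas.
P₂ = P₁(V₁/V₂)^γ = 0.232×(4160/311)^(7/5) = 8.757 MPa.
For a reversible adiabat, W_by_gas = (P₁V₁ − P₂V₂)/(γ−1).
W_by = (232000×0.00416 − 8.757×10^6×0.000311) / (2/5) = -4396 J.
Q = 0 ⇒ ΔU = −W_by = 4396 J.

ΔU ≈ 4.40 kJ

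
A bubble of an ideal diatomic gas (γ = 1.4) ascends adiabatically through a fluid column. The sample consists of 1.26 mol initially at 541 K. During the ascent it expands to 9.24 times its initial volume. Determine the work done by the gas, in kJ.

Adiabatic: T₁V₁^(γ−1) = T₂V₂^(γ−1) ⇒ T₂ = T₁ (V₁/V₂)^(γ−1).
T₂ = 541 × (1/9.24)^(0.4) = 222.3 K.
Q = 0, so ΔU = W_on_gas = nCᵥΔT with Cᵥ = R/(γ−1) = 20.79 J/(mol·K).
ΔU = 1.26 × 20.79 × (222.3 − 541) = -8347 J.
Work done by the gas = −ΔU = 8347 J.

W ≈ 8.35 kJ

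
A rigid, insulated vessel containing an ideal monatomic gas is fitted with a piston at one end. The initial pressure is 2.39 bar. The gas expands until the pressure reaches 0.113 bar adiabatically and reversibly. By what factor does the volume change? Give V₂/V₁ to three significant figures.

From PV^γ = const, V₂/V₁ = (P₁/P₂)^(1/γ).
For a monatomic ideal gas γ = 5/3.
V₂/V₁ = (2.39/0.113)^(3/5) = 6.24.

V₂/V₁ ≈ 6.24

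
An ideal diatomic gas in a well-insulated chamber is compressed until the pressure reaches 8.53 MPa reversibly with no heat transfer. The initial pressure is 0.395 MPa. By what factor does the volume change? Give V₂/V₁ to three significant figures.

V₂/V₁ ≈ 0.111

From PV^γ = const, V₂/V₁ = (P₁/P₂)^(1/γ).
For a diatomic ideal gas γ = 7/5.
V₂/V₁ = (0.395/8.53)^(5/7) = 0.1114.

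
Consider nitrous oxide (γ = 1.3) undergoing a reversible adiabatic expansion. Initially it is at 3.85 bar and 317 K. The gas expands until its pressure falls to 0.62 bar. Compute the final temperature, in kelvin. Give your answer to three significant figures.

T₂ ≈ 208 K

Along an adiabat T P^((1−γ)/γ) is constant, so T₂ = T₁ (P₂/P₁)^((γ−1)/γ).
T₂ = 317 × (0.62/3.85)^(0.231) = 208 K.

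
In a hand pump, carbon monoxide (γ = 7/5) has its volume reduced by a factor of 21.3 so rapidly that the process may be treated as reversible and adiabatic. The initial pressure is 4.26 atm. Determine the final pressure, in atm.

P₂ ≈ 308 atm

Since PV^γ is constant along a reversible adiabat, P₂ = P₁ (V₁/V₂)^γ.
P₂ = 4.26 × 21.3^(7/5) = 308.4 atm.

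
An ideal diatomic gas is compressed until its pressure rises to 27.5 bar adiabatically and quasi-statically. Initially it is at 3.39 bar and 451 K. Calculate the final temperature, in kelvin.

Adiabatic: T₂/T₁ = (P₂/P₁)^((γ−1)/γ).
For a diatomic ideal gas γ = 7/5, so (γ−1)/γ = 2/7.
T₂ = 451 × (27.5/3.39)^(2/7) = 820.2 K.

T₂ ≈ 820 K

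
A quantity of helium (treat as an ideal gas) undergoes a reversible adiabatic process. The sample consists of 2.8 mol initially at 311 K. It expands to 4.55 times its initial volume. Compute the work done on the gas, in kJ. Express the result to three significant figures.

W ≈ -6.90 kJ

For a reversible adiabat TV^(γ−1) is constant, so T₂ = T₁ (V₁/V₂)^(γ−1).
γ = 5/3 for a monatomic ideal gas, so γ−1 = 2/3.
T₂ = 311 × (1/4.55)^(2/3) = 113.3 K.
Q = 0, so ΔU = W_on_gas = nCᵥΔT with Cᵥ = R/(γ−1) = 12.47 J/(mol·K).
ΔU = 2.8 × 12.47 × (113.3 − 311) = -6905 J.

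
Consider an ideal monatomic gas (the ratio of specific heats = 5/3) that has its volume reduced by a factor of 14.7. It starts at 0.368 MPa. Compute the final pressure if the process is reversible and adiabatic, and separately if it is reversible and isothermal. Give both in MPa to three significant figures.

Isothermal: P₂ = P₁(V₁/V₂) = 0.368×14.7 = 5.41 MPa.
Adiabatic: P₂ = P₁(V₁/V₂)^γ = 0.368×14.7^(5/3) = 32.46 MPa.

adiabatic: 32.5 MPa; isothermal: 5.41 MPa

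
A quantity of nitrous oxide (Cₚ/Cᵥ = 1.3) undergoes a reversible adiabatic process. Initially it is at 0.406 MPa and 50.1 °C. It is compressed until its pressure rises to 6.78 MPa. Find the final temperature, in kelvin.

T₂ ≈ 619 K

Along an adiabat T P^((1−γ)/γ) is constant, so T₂ = T₁ (P₂/P₁)^((γ−1)/γ).
T₁ = 50.1 °C = 323.2 K.
T₂ = 323.2 × (6.78/0.406)^(0.231) = 619 K.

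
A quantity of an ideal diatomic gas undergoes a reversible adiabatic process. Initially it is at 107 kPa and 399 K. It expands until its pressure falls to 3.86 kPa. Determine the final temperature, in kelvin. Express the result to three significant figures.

T₂ ≈ 154 K

Along an adiabat T P^((1−γ)/γ) is constant, so T₂ = T₁ (P₂/P₁)^((γ−1)/γ).
For a diatomic ideal gas γ = 7/5, so (γ−1)/γ = 2/7.
T₂ = 399 × (3.86/107)^(2/7) = 154.4 K.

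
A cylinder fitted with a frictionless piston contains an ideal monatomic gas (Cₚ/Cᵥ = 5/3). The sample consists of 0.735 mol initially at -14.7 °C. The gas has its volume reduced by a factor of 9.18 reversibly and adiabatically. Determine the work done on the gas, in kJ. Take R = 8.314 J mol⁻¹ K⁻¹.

W ≈ 8.02 kJ

Adiabatic: T₁V₁^(γ−1) = T₂V₂^(γ−1) ⇒ T₂ = T₁ (V₁/V₂)^(γ−1).
T₁ = -14.7 °C = 258.4 K.
T₂ = 258.4 × 9.18^(2/3) = 1133 K.
Q = 0, so ΔU = W_on_gas = nCᵥΔT with Cᵥ = R/(γ−1) = 12.47 J/(mol·K).
ΔU = 0.735 × 12.47 × (1133 − 258.4) = 8017 J.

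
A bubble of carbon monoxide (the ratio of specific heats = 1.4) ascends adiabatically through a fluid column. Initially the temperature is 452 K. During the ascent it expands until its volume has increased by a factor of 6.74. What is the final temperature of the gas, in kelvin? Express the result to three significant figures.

For a reversible adiabat TV^(γ−1) is constant, so T₂ = T₁ (V₁/V₂)^(γ−1).
T₂ = 452 × (1/6.74)^(0.4) = 210.7 K.

T₂ ≈ 211 K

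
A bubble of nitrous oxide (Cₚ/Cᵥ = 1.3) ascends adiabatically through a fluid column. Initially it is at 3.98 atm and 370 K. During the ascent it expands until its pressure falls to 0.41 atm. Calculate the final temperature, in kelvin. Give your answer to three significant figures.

T₂ ≈ 219 K

Adiabatic: T₂/T₁ = (P₂/P₁)^((γ−1)/γ).
T₂ = 370 × (0.41/3.98)^(0.231) = 219 K.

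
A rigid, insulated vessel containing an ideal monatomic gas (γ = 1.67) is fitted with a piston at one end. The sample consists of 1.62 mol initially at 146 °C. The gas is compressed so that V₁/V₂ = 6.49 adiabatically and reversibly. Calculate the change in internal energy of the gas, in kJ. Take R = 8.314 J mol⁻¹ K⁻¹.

ΔU ≈ 21.1 kJ

For a reversible adiabat TV^(γ−1) is constant, so T₂ = T₁ (V₁/V₂)^(γ−1).
T₁ = 146 °C = 419.1 K.
T₂ = 419.1 × 6.49^(0.67) = 1467 K.
Q = 0, so ΔU = W_on_gas = nCᵥΔT with Cᵥ = R/(γ−1) = 12.41 J/(mol·K).
ΔU = 1.62 × 12.41 × (1467 − 419.1) = 21070 J.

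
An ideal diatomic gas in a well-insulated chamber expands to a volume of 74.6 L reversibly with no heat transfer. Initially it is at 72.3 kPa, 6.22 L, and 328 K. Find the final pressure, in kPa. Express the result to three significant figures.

P₂ ≈ 2.23 kPa

Since PV^γ is constant along a reversible adiabat, P₂ = P₁ (V₁/V₂)^γ.
γ = 7/5 for a diatomic ideal gas.
P₂ = 72.3 × (6.22/74.6)^(7/5) = 2.232 kPa.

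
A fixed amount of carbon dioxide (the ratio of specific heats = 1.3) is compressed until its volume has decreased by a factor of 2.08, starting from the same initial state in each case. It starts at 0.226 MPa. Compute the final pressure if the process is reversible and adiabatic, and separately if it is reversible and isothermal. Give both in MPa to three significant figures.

Isothermal: P₂ = P₁(V₁/V₂) = 0.226×2.08 = 0.4701 MPa.
Adiabatic: P₂ = P₁(V₁/V₂)^γ = 0.226×2.08^(1.3) = 0.5856 MPa.

adiabatic: 0.586 MPa; isothermal: 0.470 MPa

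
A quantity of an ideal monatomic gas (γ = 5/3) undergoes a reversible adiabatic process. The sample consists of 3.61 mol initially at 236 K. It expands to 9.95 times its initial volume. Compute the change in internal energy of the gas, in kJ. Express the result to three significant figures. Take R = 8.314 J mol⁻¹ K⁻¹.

For a reversible adiabat TV^(γ−1) is constant, so T₂ = T₁ (V₁/V₂)^(γ−1).
T₂ = 236 × (1/9.95)^(2/3) = 51.01 K.
Q = 0, so ΔU = W_on_gas = nCᵥΔT with Cᵥ = R/(γ−1) = 12.47 J/(mol·K).
ΔU = 3.61 × 12.47 × (51.01 − 236) = -8328 J.

ΔU ≈ -8.33 kJ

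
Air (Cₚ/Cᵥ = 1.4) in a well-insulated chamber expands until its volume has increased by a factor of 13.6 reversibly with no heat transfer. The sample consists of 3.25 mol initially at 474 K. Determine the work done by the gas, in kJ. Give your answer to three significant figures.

Adiabatic: T₁V₁^(γ−1) = T₂V₂^(γ−1) ⇒ T₂ = T₁ (V₁/V₂)^(γ−1).
T₂ = 474 × (1/13.6)^(0.4) = 166.9 K.
Q = 0, so ΔU = W_on_gas = nCᵥΔT with Cᵥ = R/(γ−1) = 20.79 J/(mol·K).
ΔU = 3.25 × 20.79 × (166.9 − 474) = -20750 J.
Work done by the gas = −ΔU = 20750 J.

W ≈ 20.7 kJ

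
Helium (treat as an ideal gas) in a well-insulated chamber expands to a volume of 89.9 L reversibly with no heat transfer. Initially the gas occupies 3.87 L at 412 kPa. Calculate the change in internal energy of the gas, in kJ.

ΔU ≈ -2.10 kJ

γ = 5/3 for a monatomic ideal gas.
P₂ = P₁(V₁/V₂)^γ = 412×(3.87/89.9)^(5/3) = 2.178 kPa.
For a reversible adiabat, W_by_gas = (P₁V₁ − P₂V₂)/(γ−1).
W_by = (412000×0.00387 − 2178×0.0899) / (2/3) = 2098 J.
Q = 0 ⇒ ΔU = −W_by = -2098 J.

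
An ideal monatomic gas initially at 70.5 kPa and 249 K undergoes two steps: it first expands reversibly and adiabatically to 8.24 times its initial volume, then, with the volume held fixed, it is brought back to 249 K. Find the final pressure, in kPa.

P₃ ≈ 8.56 kPa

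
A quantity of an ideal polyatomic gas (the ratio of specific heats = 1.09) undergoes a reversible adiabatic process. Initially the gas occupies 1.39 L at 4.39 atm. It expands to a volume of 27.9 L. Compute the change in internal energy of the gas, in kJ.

P₂ = P₁(V₁/V₂)^γ = 4.39×(1.39/27.9)^(1.09) = 0.167 atm.
For a reversible adiabat, W_by_gas = (P₁V₁ − P₂V₂)/(γ−1).
W_by = (444800×0.00139 − 16920×0.0279) / (0.09) = 1625 J.
Q = 0 ⇒ ΔU = −W_by = -1625 J.

ΔU ≈ -1.63 kJ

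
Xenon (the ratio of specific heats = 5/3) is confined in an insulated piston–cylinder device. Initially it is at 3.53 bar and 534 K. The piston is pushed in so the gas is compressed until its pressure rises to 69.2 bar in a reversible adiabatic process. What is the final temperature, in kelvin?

T₂ ≈ 1760 K

Adiabatic: T₂/T₁ = (P₂/P₁)^((γ−1)/γ).
T₂ = 534 × (69.2/3.53)^(2/5) = 1756 K.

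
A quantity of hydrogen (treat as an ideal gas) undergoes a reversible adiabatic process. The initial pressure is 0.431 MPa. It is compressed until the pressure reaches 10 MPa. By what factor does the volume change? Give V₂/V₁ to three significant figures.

From PV^γ = const, V₂/V₁ = (P₁/P₂)^(1/γ).
For a diatomic ideal gas γ = 7/5.
V₂/V₁ = (0.431/10)^(5/7) = 0.1058.

V₂/V₁ ≈ 0.106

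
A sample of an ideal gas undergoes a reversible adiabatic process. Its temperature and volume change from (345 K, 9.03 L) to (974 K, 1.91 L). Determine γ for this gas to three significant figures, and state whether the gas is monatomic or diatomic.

TV^(γ−1) = const ⇒ γ − 1 = ln(T₂/T₁) / ln(V₁/V₂).
γ = 1 + ln(974/345) / ln(9.03/1.91) = 1.668.
γ ≈ 1.67 is close to 5/3, so the gas is monatomic.

γ ≈ 1.67; monatomic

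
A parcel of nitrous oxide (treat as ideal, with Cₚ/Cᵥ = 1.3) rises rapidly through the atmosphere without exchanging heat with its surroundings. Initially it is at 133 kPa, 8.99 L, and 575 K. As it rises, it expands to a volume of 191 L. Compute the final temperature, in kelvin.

T₂ ≈ 230 K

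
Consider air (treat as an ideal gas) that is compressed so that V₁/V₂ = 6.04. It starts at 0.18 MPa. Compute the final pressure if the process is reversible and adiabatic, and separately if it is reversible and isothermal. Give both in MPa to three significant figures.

For a diatomic ideal gas γ = 7/5.
Isothermal: P₂ = P₁(V₁/V₂) = 0.18×6.04 = 1.087 MPa.
Adiabatic: P₂ = P₁(V₁/V₂)^γ = 0.18×6.04^(7/5) = 2.232 MPa.

adiabatic: 2.23 MPa; isothermal: 1.09 MPa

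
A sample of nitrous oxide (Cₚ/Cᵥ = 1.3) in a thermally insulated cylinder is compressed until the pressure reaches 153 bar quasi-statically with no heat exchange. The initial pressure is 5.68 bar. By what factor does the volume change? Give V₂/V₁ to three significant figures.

V₂/V₁ ≈ 0.0794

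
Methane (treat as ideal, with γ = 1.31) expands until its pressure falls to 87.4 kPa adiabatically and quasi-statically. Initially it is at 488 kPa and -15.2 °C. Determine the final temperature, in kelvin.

Along an adiabat T P^((1−γ)/γ) is constant, so T₂ = T₁ (P₂/P₁)^((γ−1)/γ).
T₁ = -15.2 °C = 257.9 K.
T₂ = 257.9 × (87.4/488)^(0.237) = 171.7 K.

T₂ ≈ 172 K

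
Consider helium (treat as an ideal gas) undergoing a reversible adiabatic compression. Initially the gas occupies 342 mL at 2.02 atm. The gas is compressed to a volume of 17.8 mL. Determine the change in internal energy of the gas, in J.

ΔU ≈ 648 J

γ = 5/3 for a monatomic ideal gas.
P₂ = P₁(V₁/V₂)^γ = 2.02×(342/17.8)^(5/3) = 278.4 atm.
For a reversible adiabat, W_by_gas = (P₁V₁ − P₂V₂)/(γ−1).
W_by = (204700×0.000342 − 2.821×10^7×1.78×10^-5) / (2/3) = -648.2 J.
Q = 0 ⇒ ΔU = −W_by = 648.2 J.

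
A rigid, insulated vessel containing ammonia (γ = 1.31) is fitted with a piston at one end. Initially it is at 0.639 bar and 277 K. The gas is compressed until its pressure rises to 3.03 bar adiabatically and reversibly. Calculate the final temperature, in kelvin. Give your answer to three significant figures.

Along an adiabat T P^((1−γ)/γ) is constant, so T₂ = T₁ (P₂/P₁)^((γ−1)/γ).
T₂ = 277 × (3.03/0.639)^(0.237) = 400.3 K.

T₂ ≈ 400 K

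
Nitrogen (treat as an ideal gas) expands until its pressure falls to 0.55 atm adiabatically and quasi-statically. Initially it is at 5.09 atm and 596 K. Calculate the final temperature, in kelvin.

T₂ ≈ 316 K

Adiabatic: T₂/T₁ = (P₂/P₁)^((γ−1)/γ).
For a diatomic ideal gas γ = 7/5, so (γ−1)/γ = 2/7.
T₂ = 596 × (0.55/5.09)^(2/7) = 315.6 K.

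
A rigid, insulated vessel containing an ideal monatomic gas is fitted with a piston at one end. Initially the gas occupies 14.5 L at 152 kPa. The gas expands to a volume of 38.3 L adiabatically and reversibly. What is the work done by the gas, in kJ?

γ = 5/3 for a monatomic ideal gas.
P₂ = P₁(V₁/V₂)^γ = 152×(14.5/38.3)^(5/3) = 30.12 kPa.
For a reversible adiabat, W_by_gas = (P₁V₁ − P₂V₂)/(γ−1).
W_by = (152000×0.0145 − 30120×0.0383) / (2/3) = 1576 J.

W ≈ 1.58 kJ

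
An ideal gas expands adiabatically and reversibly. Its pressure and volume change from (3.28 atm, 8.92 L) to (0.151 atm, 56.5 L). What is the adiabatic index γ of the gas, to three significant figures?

γ ≈ 1.67

PV^γ = const ⇒ γ = ln(P₂/P₁) / ln(V₁/V₂).
γ = ln(0.151/3.28) / ln(8.92/56.5) = 1.668.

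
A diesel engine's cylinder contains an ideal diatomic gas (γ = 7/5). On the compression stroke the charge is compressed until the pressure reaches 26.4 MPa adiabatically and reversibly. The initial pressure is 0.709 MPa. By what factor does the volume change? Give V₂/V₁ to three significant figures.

From PV^γ = const, V₂/V₁ = (P₁/P₂)^(1/γ).
V₂/V₁ = (0.709/26.4)^(5/7) = 0.07549.

V₂/V₁ ≈ 0.0755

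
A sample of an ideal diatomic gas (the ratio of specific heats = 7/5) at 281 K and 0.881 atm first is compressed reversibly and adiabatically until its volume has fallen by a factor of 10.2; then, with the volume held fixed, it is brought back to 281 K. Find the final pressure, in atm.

P₃ ≈ 8.99 atm

Adiabatic step (PV^γ = const): P₂ = 0.881×10.2^(7/5) = 22.75 atm; T₂ = 281×10.2^(2/5) = 711.5 K.
Isochoric: P₃ = P₂(T₃/T₂) = 22.75 × (281/711.5) = 8.986 atm.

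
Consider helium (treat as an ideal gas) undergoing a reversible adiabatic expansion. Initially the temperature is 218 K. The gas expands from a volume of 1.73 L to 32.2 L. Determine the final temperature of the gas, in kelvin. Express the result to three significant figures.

For a reversible adiabat TV^(γ−1) is constant, so T₂ = T₁ (V₁/V₂)^(γ−1).
For a monatomic ideal gas γ = 5/3, so γ−1 = 2/3.
T₂ = 218 × (1.73/32.2)^(2/3) = 31.04 K.

T₂ ≈ 31.0 K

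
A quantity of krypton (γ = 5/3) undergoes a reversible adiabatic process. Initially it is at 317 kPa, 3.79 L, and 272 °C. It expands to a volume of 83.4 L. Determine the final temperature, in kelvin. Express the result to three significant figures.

Adiabatic: T₁V₁^(γ−1) = T₂V₂^(γ−1) ⇒ T₂ = T₁ (V₁/V₂)^(γ−1).
T₁ = 272 °C = 545.1 K.
T₂ = 545.1 × (3.79/83.4)^(2/3) = 69.42 K.

T₂ ≈ 69.4 K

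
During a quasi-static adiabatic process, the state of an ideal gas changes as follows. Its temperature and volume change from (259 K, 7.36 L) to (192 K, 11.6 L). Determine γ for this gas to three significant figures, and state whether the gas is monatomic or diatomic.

TV^(γ−1) = const ⇒ γ − 1 = ln(T₂/T₁) / ln(V₁/V₂).
γ = 1 + ln(192/259) / ln(7.36/11.6) = 1.658.
γ ≈ 1.66 is close to 5/3, so the gas is monatomic.

γ ≈ 1.66; monatomic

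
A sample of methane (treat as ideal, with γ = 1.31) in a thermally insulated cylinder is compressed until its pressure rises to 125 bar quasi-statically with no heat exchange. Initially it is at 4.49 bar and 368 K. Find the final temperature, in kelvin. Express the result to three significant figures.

T₂ ≈ 809 K

Adiabatic: T₂/T₁ = (P₂/P₁)^((γ−1)/γ).
T₂ = 368 × (125/4.49)^(0.237) = 808.6 K.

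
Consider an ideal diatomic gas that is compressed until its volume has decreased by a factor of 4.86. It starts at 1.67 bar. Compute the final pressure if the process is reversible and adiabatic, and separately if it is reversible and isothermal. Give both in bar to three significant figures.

adiabatic: 15.3 bar; isothermal: 8.12 bar

For a diatomic ideal gas γ = 7/5.
Isothermal: P₂ = P₁(V₁/V₂) = 1.67×4.86 = 8.116 bar.
Adiabatic: P₂ = P₁(V₁/V₂)^γ = 1.67×4.86^(7/5) = 15.28 bar.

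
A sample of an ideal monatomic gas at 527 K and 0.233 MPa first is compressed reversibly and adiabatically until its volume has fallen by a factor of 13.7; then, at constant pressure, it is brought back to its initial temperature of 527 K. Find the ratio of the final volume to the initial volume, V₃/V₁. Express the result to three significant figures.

V₃/V₁ ≈ 0.0127

For a monatomic ideal gas γ = 5/3.
Adiabatic step: V₂/V₁ = 0.07299; T₂ = T₁·13.7^(2/3) = 3017 K.
Isobaric step: V₃/V₂ = T₃/T₂ = 527/3017.
V₃/V₁ = (V₂/V₁)(V₃/V₂) = 0.07299 × (527/3017) = 0.01275.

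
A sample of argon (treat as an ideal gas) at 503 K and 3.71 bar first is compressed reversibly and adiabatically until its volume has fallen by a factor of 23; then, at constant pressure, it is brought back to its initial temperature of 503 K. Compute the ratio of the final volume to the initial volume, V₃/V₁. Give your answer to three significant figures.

V₃/V₁ ≈ 0.00538

For a monatomic ideal gas γ = 5/3.
Adiabatic step: V₂/V₁ = 0.04348; T₂ = T₁·23^(2/3) = 4068 K.
Isobaric step: V₃/V₂ = T₃/T₂ = 503/4068.
V₃/V₁ = (V₂/V₁)(V₃/V₂) = 0.04348 × (503/4068) = 0.005376.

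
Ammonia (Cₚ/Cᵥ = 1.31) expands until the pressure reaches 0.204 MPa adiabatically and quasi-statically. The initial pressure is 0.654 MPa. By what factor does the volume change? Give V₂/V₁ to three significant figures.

From PV^γ = const, V₂/V₁ = (P₁/P₂)^(1/γ).
V₂/V₁ = (0.654/0.204)^(0.763) = 2.433.

V₂/V₁ ≈ 2.43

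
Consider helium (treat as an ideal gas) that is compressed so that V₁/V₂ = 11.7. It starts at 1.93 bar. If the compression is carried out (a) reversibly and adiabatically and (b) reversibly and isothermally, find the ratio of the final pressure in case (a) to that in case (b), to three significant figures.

For a monatomic ideal gas γ = 5/3.
Isothermal: P_b = P₁(V₁/V₂) = 1.93×11.7.
Adiabatic: P_a = P₁(V₁/V₂)^γ = 1.93×11.7^(5/3).
P_a/P_b = (V₁/V₂)^(γ−1) = 11.7^(2/3) = 5.154.

P_adiabatic / P_isothermal ≈ 5.15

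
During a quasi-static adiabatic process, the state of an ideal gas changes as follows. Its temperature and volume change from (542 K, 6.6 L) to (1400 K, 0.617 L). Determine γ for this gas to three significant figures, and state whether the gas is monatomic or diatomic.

γ ≈ 1.40; diatomic

TV^(γ−1) = const ⇒ γ − 1 = ln(T₂/T₁) / ln(V₁/V₂).
γ = 1 + ln(1400/542) / ln(6.6/0.617) = 1.4.
γ ≈ 1.40 is close to 7/5, so the gas is diatomic.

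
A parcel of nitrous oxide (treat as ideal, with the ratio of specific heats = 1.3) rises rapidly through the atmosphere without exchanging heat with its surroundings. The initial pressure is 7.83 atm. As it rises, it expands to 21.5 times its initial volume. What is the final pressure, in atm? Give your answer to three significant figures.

P₂ ≈ 0.145 atm

Since PV^γ is constant along a reversible adiabat, P₂ = P₁ (V₁/V₂)^γ.
P₂ = 7.83 × (1/21.5)^(1.3) = 0.1451 atm.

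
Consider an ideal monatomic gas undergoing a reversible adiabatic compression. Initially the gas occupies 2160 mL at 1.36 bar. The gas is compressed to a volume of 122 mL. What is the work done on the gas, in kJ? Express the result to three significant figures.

γ = 5/3 for a monatomic ideal gas.
P₂ = P₁(V₁/V₂)^γ = 1.36×(2160/122)^(5/3) = 163.6 bar.
For a reversible adiabat, W_by_gas = (P₁V₁ − P₂V₂)/(γ−1).
W_by = (136000×0.00216 − 1.636×10^7×0.000122) / (2/3) = -2553 J.
W_on_gas = −W_by = 2553 J.

W ≈ 2.55 kJ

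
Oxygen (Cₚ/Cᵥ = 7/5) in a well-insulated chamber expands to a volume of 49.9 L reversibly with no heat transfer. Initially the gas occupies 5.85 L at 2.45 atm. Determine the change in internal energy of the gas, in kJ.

ΔU ≈ -2.09 kJ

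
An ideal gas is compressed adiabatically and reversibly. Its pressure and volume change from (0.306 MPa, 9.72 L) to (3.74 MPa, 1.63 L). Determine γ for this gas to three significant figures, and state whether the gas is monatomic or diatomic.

PV^γ = const ⇒ γ = ln(P₂/P₁) / ln(V₁/V₂).
γ = ln(3.74/0.306) / ln(9.72/1.63) = 1.402.
γ ≈ 1.40 is close to 7/5, so the gas is diatomic.

γ ≈ 1.40; diatomic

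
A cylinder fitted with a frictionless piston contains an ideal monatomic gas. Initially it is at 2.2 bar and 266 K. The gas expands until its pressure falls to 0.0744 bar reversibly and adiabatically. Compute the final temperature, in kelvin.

Along an adiabat T P^((1−γ)/γ) is constant, so T₂ = T₁ (P₂/P₁)^((γ−1)/γ).
For a monatomic ideal gas γ = 5/3, so (γ−1)/γ = 2/5.
T₂ = 266 × (0.0744/2.2)^(2/5) = 68.63 K.

T₂ ≈ 68.6 K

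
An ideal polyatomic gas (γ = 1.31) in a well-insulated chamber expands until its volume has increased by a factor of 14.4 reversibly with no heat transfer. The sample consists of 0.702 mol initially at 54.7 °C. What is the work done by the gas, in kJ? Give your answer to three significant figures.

Adiabatic: T₁V₁^(γ−1) = T₂V₂^(γ−1) ⇒ T₂ = T₁ (V₁/V₂)^(γ−1).
T₁ = 54.7 °C = 327.8 K.
T₂ = 327.8 × (1/14.4)^(0.31) = 143.4 K.
Q = 0, so ΔU = W_on_gas = nCᵥΔT with Cᵥ = R/(γ−1) = 26.82 J/(mol·K).
ΔU = 0.702 × 26.82 × (143.4 − 327.8) = -3472 J.
Work done by the gas = −ΔU = 3472 J.

W ≈ 3.47 kJ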